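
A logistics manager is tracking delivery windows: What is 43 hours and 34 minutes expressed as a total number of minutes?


Hours: 43
Minutes: 34
Convert hours to minutes: 43 x 60 = 2580
Add remaining minutes: 2580 + 34 = 2614

2614


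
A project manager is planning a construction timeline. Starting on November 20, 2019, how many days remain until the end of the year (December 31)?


Start: November 20, 2019
End: December 31, 2019
Days left in November: 10
December: 31
Sum of remaining months: 31
Total: 10 + 31 = 41

41


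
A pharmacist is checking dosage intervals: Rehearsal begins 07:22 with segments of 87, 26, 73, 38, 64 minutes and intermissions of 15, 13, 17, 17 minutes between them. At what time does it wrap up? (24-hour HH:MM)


Start: 07:22 = 442 min from midnight
  after task 1 (87 min): 08:49
  after break (15 min): 09:04
  after task 2 (26 min): 09:30
  after break (13 min): 09:43
  after task 3 (73 min): 10:56
  after break (17 min): 11:13
  after task 4 (38 min): 11:51
  after break (17 min): 12:08
  after task 5 (64 min): 13:12
Total elapsed: 350 minutes
End time: 13:12

13:12


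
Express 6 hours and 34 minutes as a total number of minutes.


Hours: 6
Extra minutes: 34
Minutes per hour: 60
Hours to minutes: 6 x 60 = 360
Total: 360 + 34 = 394

394


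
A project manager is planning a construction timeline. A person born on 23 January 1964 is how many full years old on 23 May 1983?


Birth: 1964-01-23
Reference: 1983-05-23
Year difference: 1983 - 1964 = 19
Has birthday (01-23) occurred by 05-23? Yes
Age in full years: 19

19


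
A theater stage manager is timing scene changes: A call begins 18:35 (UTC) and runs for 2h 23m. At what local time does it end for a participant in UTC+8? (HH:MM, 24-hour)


Start: 18:35 in UTC
Step 1 - add duration:
  minutes: 35 + 23 = 58
  hours: 18 + 2 + 0 = 20
  end in UTC: 20:58
Step 2 - convert UTC -> UTC+8:
  offset difference: 8 - (0) = 8 hours
  20 + (8) = 28 -> mod 24 = 4
Result: 04:58 in UTC+8

04:58


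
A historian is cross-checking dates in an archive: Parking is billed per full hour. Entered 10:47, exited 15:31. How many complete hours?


Start: 10:47
End: 15:31
Hour difference: 15 - 10 = 5 hours
Minute difference: 31 - 47 = -16 minutes
Total minutes: 284
Complete hours: 284 / 60 = 4 (remainder 44)

4


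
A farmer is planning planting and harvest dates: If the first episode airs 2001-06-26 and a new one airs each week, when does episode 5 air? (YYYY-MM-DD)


First occurrence: 2001-06-26 (occurrence 1)
Each occurrence is 7 days after the previous.
Occurrence 5 is 4 weeks after the first.
4 weeks = 28 days
2001-06-26 + 28 days = 2001-07-24

2001-07-24


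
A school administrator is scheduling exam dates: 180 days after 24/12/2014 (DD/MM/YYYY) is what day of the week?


Start: 2014-12-24 (Wednesday)
Step 1 - find target date: add 180 days
  2014-12-24 + 180 days = 2015-06-22
Step 2 - day of week:
  180 mod 7 = 5
  Wednesday + 5 days -> Monday
Result: Monday (2015-06-22)

Monday


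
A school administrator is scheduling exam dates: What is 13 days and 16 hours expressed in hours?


Days: 13
Extra hours: 16
Hours per day: 24
Days to hours: 13 x 24 = 312
Total: 312 + 16 = 328

328


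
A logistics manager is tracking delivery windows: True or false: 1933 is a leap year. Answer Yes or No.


Year: 1933
Divisible by 4? 1933 / 4 = 483.25 -> No
Not divisible by 4, so NOT a leap year

No


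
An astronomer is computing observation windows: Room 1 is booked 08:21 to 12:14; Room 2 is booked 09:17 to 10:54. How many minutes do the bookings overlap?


Interval A: [501, 734] minutes from midnight
Interval B: [557, 654] minutes from midnight
Overlap start = max(501, 557) = 557
Overlap end = min(734, 654) = 654
Overlap = 654 - 557 = 97 minutes

97


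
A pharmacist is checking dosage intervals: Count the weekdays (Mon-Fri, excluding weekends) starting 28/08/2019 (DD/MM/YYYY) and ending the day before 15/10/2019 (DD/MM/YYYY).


Start: 2019-08-28 (Wednesday)
End (exclusive): 2019-10-15 (Tuesday)
Total calendar days: 48
Full weeks: 48 // 7 = 6 -> 30 weekdays
Remaining 6 days starting on Wednesday:
  Wed(w), Thu(w), Fri(w), Sat(-), Sun(-), Mon(w) -> 4 weekdays
Total business days: 30 + 4 = 34

34


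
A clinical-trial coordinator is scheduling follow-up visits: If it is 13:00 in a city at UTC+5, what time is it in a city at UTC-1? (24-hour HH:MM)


Local time: 13:00 at UTC+5 (offset 5h)
Target zone: UTC-1 (offset -1h)
Difference: -1 - (5) = -6 hours
Calculation: 13 + (-6) = 7
Result: 07:00

07:00


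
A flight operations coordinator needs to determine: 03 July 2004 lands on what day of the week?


Date: 2004-07-03
January 1, 2004 is a Thursday
Day of year: 185
Offset from Jan 1: 184 days
184 mod 7 = 2
Result: Saturday

Saturday


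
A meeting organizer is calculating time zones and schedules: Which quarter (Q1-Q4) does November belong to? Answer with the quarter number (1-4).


Month: November (month 11)
Q1: January-March (months 1-3)
Q2: April-June (months 4-6)
Q3: July-September (months 7-9)
Q4: October-December (months 10-12)
Month 11 falls in Q4

4


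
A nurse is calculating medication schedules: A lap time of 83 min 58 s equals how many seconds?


Minutes: 83
Seconds: 58
Convert minutes to seconds: 83 x 60 = 4980
Add remaining seconds: 4980 + 58 = 5038

5038


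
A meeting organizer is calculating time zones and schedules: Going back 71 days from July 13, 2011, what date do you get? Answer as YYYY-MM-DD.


Start: 2011-07-13
Subtracting 71 days
Days already passed in July: 13
After going back through July: 58 more days to subtract
June 2011: 30 days, 28 remaining
May 2011 has 31 days, need 28
Result: 2011-05-03

2011-05-03


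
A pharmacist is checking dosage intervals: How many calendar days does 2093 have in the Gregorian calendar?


Year: 2093
Check leap year rules:
Divisible by 4? No
2093 is not a leap year
Days: 365

365


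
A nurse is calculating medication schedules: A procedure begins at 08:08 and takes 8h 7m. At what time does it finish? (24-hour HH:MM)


Start time: 08:08
Adding: 8 hours 7 minutes
Minutes: 8 + 7 = 15
Hours: 8 + 8 + 0 = 16
Result: 16:15

16:15


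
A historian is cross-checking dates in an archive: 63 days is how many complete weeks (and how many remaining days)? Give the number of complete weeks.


Total days: 63
Days per week: 7
Division: 63 / 7 = 9 remainder 0
Complete weeks: 9
Remaining days: 0

9


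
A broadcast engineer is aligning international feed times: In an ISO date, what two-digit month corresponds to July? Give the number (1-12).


Calendar month order:
6. June
7. July <--
8. August
July is month number 7

7


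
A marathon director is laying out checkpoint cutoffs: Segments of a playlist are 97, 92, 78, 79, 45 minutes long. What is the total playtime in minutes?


Durations: 97, 92, 78, 79, 45
Running sum: 97
+ 92 = 189
+ 78 = 267
+ 79 = 346
+ 45 = 391
Total duration: 391 minutes
That is 6 hours and 31 minutes

391


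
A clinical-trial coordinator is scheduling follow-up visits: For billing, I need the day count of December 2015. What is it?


Month: December
Year: 2015
December is a 31-day month
Total: 31 days

31


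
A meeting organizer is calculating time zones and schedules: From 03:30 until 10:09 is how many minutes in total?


Start time: 03:30 = 210 minutes from midnight
End time: 10:09 = 609 minutes from midnight
Difference: 609 - 210 = 399 minutes
That is 6 hours and 39 minutes

399


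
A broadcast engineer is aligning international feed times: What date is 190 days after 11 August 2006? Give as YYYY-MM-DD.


Start: 2006-08-11
Adding 190 days
Days remaining in August: 20
After August: 170 days still to add
September 2006: 30 days, 140 remaining
October 2006: 31 days, 109 remaining
November 2006: 30 days, 79 remaining
December 2006: 31 days, 48 remaining
Result: 2007-02-17

2007-02-17


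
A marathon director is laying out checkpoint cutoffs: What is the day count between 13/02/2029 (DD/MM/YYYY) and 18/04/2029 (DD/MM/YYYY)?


Start date: 2029-02-13
End date: 2029-04-18
Feb 2029: +16 days
Mar 2029: +31 days
Apr 2029: +17 days
Total: 64 days

64


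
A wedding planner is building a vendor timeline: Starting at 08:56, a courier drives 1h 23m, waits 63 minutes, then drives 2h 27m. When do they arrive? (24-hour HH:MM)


Depart: 08:56
Leg 1: +83 min -> 10:19
Layover: +63 min -> 11:22
Leg 2: +147 min -> 13:49
Total travel: 293 minutes = 4h 53m
Arrival: 13:49

13:49


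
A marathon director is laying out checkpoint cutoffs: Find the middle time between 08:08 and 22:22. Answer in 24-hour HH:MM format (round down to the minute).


Start time: 08:08 = 488 minutes from midnight
End time: 22:22 = 1342 minutes from midnight
Sum: 488 + 1342 = 1830
Midpoint: 1830 / 2 = 915 minutes
Convert: 915 / 60 = 15 hours, 15 minutes
Result: 15:15

15:15


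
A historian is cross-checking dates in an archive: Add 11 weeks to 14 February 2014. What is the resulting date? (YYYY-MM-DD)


Start: 2014-02-14
Weeks to add: 11
Convert to days: 11 x 7 = 77 days
Add 77 days to 2014-02-14
Result: 2014-05-02

2014-05-02


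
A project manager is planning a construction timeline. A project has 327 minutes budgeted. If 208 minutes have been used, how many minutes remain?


Total budget: 327 minutes
Time used: 208 minutes
Remaining: 327 - 208 = 119 minutes
Percent used: 63.6%
Percent remaining: 36.4%

119


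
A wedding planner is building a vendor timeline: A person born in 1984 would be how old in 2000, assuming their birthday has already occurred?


Birth year: 1984
Current year: 2000
Age = current year - birth year
Age = 2000 - 1984 = 16

16


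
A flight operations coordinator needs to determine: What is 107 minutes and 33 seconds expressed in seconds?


Minutes: 107
Extra seconds: 33
Seconds per minute: 60
Minutes to seconds: 107 x 60 = 6420
Total: 6420 + 33 = 6453

6453


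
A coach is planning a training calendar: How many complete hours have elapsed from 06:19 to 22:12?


Start: 06:19
End: 22:12
Hour difference: 22 - 6 = 16 hours
Minute difference: 12 - 19 = -7 minutes
Total minutes: 953
Complete hours: 953 / 60 = 15 (remainder 53)

15


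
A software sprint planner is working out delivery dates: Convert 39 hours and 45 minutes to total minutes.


Hours: 39
Extra minutes: 45
Minutes per hour: 60
Hours to minutes: 39 x 60 = 2340
Total: 2340 + 45 = 2385

2385


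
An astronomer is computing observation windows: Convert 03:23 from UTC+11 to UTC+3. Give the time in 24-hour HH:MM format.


Local time: 03:23 at UTC+11 (offset 11h)
Target zone: UTC+3 (offset 3h)
Difference: 3 - (11) = -8 hours
Calculation: 3 + (-8) = -5
Wraparound: (-5) mod 24 = 19
Result: 19:23

19:23


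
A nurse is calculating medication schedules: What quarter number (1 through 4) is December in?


Month: December (month 12)
Q1: January-March (months 1-3)
Q2: April-June (months 4-6)
Q3: July-September (months 7-9)
Q4: October-December (months 10-12)
Month 12 falls in Q4

4


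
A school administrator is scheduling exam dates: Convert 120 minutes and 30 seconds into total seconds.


Minutes: 120
Seconds: 30
Convert minutes to seconds: 120 x 60 = 7200
Add remaining seconds: 7200 + 30 = 7230

7230


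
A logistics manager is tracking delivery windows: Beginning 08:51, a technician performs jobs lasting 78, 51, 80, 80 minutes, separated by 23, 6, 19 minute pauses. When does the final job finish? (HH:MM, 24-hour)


Start: 08:51 = 531 min from midnight
  after task 1 (78 min): 10:09
  after break (23 min): 10:32
  after task 2 (51 min): 11:23
  after break (6 min): 11:29
  after task 3 (80 min): 12:49
  after break (19 min): 13:08
  after task 4 (80 min): 14:28
Total elapsed: 337 minutes
End time: 14:28

14:28


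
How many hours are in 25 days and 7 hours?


Days: 25
Extra hours: 7
Hours per day: 24
Days to hours: 25 x 24 = 600
Total: 600 + 7 = 607

607


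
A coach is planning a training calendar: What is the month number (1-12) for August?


Calendar month order:
7. July
8. August <--
9. September
August is month number 8

8


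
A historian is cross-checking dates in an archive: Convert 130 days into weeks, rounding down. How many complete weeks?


Total days: 130
Days per week: 7
Division: 130 / 7 = 18 remainder 4
Complete weeks: 18
Remaining days: 4

18


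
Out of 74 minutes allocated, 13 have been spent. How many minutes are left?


Total budget: 74 minutes
Time used: 13 minutes
Remaining: 74 - 13 = 61 minutes
Percent used: 17.6%
Percent remaining: 82.4%

61


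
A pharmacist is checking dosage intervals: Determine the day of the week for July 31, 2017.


Date: 2017-07-31
January 1, 2017 is a Sunday
Day of year: 212
Offset from Jan 1: 211 days
211 mod 7 = 1
Result: Monday

Monday


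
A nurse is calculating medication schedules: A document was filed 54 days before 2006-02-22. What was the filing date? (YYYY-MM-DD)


Start: 2006-02-22
Subtracting 54 days
Days already passed in February: 22
After going back through February: 32 more days to subtract
January 2006: 31 days, 1 remaining
December 2005 has 31 days, need 1
Result: 2005-12-30

2005-12-30


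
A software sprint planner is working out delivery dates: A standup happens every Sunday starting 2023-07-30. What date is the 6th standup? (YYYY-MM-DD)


First occurrence: 2023-07-30 (occurrence 1)
Each occurrence is 7 days after the previous.
Occurrence 6 is 5 weeks after the first.
5 weeks = 35 days
2023-07-30 + 35 days = 2023-09-03

2023-09-03


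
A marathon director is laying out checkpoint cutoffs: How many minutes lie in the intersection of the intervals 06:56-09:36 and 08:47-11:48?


Interval A: [416, 576] minutes from midnight
Interval B: [527, 708] minutes from midnight
Overlap start = max(416, 527) = 527
Overlap end = min(576, 708) = 576
Overlap = 576 - 527 = 49 minutes

49


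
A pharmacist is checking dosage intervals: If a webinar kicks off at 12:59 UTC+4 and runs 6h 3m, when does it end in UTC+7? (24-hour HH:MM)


Start: 12:59 in UTC+4
Step 1 - add duration:
  minutes: 59 + 3 = 62 (carry 1h)
  hours: 12 + 6 + 1 = 19
  end in UTC+4: 19:02
Step 2 - convert UTC+4 -> UTC+7:
  offset difference: 7 - (4) = 3 hours
  19 + (3) = 22 -> mod 24 = 22
Result: 22:02 in UTC+7

22:02


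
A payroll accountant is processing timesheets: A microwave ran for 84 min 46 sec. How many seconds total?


Minutes: 84
Extra seconds: 46
Seconds per minute: 60
Minutes to seconds: 84 x 60 = 5040
Total: 5040 + 46 = 5086

5086


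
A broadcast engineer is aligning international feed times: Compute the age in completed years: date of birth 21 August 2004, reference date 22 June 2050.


Birth: 2004-08-21
Reference: 2050-06-22
Year difference: 2050 - 2004 = 46
Has birthday (08-21) occurred by 06-22? No
Birthday not yet reached this year -> subtract 1
Age in full years: 45

45


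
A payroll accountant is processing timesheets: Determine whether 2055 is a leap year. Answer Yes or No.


Year: 2055
Divisible by 4? 2055 / 4 = 513.75 -> No
Not divisible by 4, so NOT a leap year

No


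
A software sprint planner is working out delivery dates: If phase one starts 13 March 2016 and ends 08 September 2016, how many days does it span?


Start date: 2016-03-13
End date: 2016-09-08
Mar 2016: +19 days
Apr 2016: +30 days
May 2016: +31 days
... (4 more months)
Total: 179 days

179


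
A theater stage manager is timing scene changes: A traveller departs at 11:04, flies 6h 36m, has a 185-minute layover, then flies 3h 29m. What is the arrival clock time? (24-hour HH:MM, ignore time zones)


Depart: 11:04
Leg 1: +396 min -> 17:40
Layover: +185 min -> 20:45
Leg 2: +209 min -> 00:14
Total travel: 790 minutes = 13h 10m
Arrival: 00:14

00:14


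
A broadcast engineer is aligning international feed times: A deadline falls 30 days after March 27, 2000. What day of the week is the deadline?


Start: 2000-03-27 (Monday)
Step 1 - find target date: add 30 days
  2000-03-27 + 30 days = 2000-04-26
Step 2 - day of week:
  30 mod 7 = 2
  Monday + 2 days -> Wednesday
Result: Wednesday (2000-04-26)

Wednesday


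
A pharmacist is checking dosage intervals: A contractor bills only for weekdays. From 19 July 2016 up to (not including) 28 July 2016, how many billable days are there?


Start: 2016-07-19 (Tuesday)
End (exclusive): 2016-07-28 (Thursday)
Total calendar days: 9
Full weeks: 9 // 7 = 1 -> 5 weekdays
Remaining 2 days starting on Tuesday:
  Tue(w), Wed(w) -> 2 weekdays
Total business days: 5 + 2 = 7

7


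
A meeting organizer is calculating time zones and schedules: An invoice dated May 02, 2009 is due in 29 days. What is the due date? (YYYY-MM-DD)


Start: 2009-05-02
Adding 29 days
Days remaining in May: 29
Result: 2009-05-31

2009-05-31


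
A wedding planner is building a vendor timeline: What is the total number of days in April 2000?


Month: April
Year: 2000
April is a 30-day month
Total: 30 days

30


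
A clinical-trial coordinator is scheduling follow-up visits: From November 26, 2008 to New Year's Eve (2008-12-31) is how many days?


Start: November 26, 2008
End: December 31, 2008
Days left in November: 4
December: 31
Sum of remaining months: 31
Total: 4 + 31 = 35

35


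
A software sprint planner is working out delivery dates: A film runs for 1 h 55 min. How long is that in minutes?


Hours: 1
Minutes: 55
Convert hours to minutes: 1 x 60 = 60
Add remaining minutes: 60 + 55 = 115

115


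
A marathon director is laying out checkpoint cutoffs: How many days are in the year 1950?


Year: 1950
Check leap year rules:
Divisible by 4? No
1950 is not a leap year
Days: 365

365


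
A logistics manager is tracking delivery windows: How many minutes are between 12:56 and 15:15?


Start time: 12:56 = 776 minutes from midnight
End time: 15:15 = 915 minutes from midnight
Difference: 915 - 776 = 139 minutes
That is 2 hours and 19 minutes

139


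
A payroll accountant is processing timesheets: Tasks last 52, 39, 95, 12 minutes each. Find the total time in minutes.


Durations: 52, 39, 95, 12
Running sum: 52
+ 39 = 91
+ 95 = 186
+ 12 = 198
Total duration: 198 minutes
That is 3 hours and 18 minutes

198


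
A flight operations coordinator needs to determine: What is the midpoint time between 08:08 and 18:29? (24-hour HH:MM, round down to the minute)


Start time: 08:08 = 488 minutes from midnight
End time: 18:29 = 1109 minutes from midnight
Sum: 488 + 1109 = 1597
Midpoint: 1597 / 2 = 798 minutes
Convert: 798 / 60 = 13 hours, 18 minutes
Result: 13:18

13:18


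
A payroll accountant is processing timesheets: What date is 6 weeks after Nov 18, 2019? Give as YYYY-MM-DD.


Start: 2019-11-18
Weeks to add: 6
Convert to days: 6 x 7 = 42 days
Add 42 days to 2019-11-18
Result: 2019-12-30

2019-12-30


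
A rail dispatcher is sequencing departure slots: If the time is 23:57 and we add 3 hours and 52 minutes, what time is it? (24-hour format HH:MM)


Start time: 23:57
Adding: 3 hours 52 minutes
Minutes: 57 + 52 = 109
Minute overflow: 109 >= 60, so carry 1 hour, minutes = 49
Hours: 23 + 3 + 1 = 27
Hour wraparound: 27 mod 24 = 3
Result: 03:49

03:49


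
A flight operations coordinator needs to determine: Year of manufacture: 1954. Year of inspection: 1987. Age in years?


Birth year: 1954
Current year: 1987
Age = current year - birth year
Age = 1987 - 1954 = 33

33


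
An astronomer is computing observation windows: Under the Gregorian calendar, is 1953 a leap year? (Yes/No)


Year: 1953
Divisible by 4? 1953 / 4 = 488.25 -> No
Not divisible by 4, so NOT a leap year

No


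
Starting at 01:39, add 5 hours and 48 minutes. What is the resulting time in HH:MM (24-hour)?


Start time: 01:39
Adding: 5 hours 48 minutes
Minutes: 39 + 48 = 87
Minute overflow: 87 >= 60, so carry 1 hour, minutes = 27
Hours: 1 + 5 + 1 = 7
Result: 07:27

07:27


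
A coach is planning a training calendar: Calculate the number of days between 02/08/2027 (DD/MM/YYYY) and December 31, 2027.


Start: August 02, 2027
End: December 31, 2027
Days left in August: 29
September: 30
October: 31
November: 30
December: 31
Sum of remaining months: 122
Total: 29 + 122 = 151

151


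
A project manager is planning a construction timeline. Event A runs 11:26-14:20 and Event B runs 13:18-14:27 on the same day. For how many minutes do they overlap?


Interval A: [686, 860] minutes from midnight
Interval B: [798, 867] minutes from midnight
Overlap start = max(686, 798) = 798
Overlap end = min(860, 867) = 860
Overlap = 860 - 798 = 62 minutes

62


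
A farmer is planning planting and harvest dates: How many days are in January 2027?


Month: January
Year: 2027
January is a 31-day month
Total: 31 days

31


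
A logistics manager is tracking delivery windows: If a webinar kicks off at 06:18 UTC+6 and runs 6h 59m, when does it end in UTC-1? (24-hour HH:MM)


Start: 06:18 in UTC+6
Step 1 - add duration:
  minutes: 18 + 59 = 77 (carry 1h)
  hours: 6 + 6 + 1 = 13
  end in UTC+6: 13:17
Step 2 - convert UTC+6 -> UTC-1:
  offset difference: -1 - (6) = -7 hours
  13 + (-7) = 6 -> mod 24 = 6
Result: 06:17 in UTC-1

06:17


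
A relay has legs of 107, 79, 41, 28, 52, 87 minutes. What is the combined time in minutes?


Durations: 107, 79, 41, 28, 52, 87
Running sum: 107
+ 79 = 186
+ 41 = 227
+ 28 = 255
+ 52 = 307
+ 87 = 394
Total duration: 394 minutes
That is 6 hours and 34 minutes

394


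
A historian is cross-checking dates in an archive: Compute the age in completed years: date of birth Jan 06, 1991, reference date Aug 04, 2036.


Birth: 1991-01-06
Reference: 2036-08-04
Year difference: 2036 - 1991 = 45
Has birthday (01-06) occurred by 08-04? Yes
Age in full years: 45

45


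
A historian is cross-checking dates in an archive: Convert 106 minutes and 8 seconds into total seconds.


Minutes: 106
Seconds: 8
Convert minutes to seconds: 106 x 60 = 6360
Add remaining seconds: 6360 + 8 = 6368

6368


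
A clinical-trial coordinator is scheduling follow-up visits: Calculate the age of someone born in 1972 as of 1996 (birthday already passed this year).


Birth year: 1972
Current year: 1996
Age = current year - birth year
Age = 1996 - 1972 = 24

24


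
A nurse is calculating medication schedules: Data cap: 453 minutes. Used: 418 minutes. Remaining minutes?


Total budget: 453 minutes
Time used: 418 minutes
Remaining: 453 - 418 = 35 minutes
Percent used: 92.3%
Percent remaining: 7.7%

35


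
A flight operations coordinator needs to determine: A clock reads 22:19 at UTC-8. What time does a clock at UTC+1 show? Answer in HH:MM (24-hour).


Local time: 22:19 at UTC-8 (offset -8h)
Target zone: UTC+1 (offset 1h)
Difference: 1 - (-8) = 9 hours
Calculation: 22 + (9) = 31
Wraparound: (31) mod 24 = 7
Result: 07:19

07:19


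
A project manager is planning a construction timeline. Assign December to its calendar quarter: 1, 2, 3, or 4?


Month: December (month 12)
Q1: January-March (months 1-3)
Q2: April-June (months 4-6)
Q3: July-September (months 7-9)
Q4: October-December (months 10-12)
Month 12 falls in Q4

4


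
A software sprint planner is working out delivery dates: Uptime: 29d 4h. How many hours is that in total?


Days: 29
Extra hours: 4
Hours per day: 24
Days to hours: 29 x 24 = 696
Total: 696 + 4 = 700

700


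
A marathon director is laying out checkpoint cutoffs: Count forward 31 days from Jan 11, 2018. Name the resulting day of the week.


Start: 2018-01-11 (Thursday)
Step 1 - find target date: add 31 days
  2018-01-11 + 31 days = 2018-02-11
Step 2 - day of week:
  31 mod 7 = 3
  Thursday + 3 days -> Sunday
Result: Sunday (2018-02-11)

Sunday


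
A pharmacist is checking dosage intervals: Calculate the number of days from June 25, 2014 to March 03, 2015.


Start date: 2014-06-25
End date: 2015-03-03
Jun 2014: +6 days
Jul 2014: +31 days
Aug 2014: +31 days
... (7 more months)
Total: 251 days

251


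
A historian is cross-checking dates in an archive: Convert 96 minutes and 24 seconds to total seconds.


Minutes: 96
Extra seconds: 24
Seconds per minute: 60
Minutes to seconds: 96 x 60 = 5760
Total: 5760 + 24 = 5784

5784


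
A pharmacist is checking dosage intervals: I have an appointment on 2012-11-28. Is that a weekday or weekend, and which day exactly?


Date: 2012-11-28
January 1, 2012 is a Sunday
Day of year: 333
Offset from Jan 1: 332 days
332 mod 7 = 3
Result: Wednesday

Wednesday


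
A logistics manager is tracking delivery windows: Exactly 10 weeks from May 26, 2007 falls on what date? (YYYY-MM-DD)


Start: 2007-05-26
Weeks to add: 10
Convert to days: 10 x 7 = 70 days
Add 70 days to 2007-05-26
Result: 2007-08-04

2007-08-04


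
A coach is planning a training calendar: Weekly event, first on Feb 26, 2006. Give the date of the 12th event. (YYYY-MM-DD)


First occurrence: 2006-02-26 (occurrence 1)
Each occurrence is 7 days after the previous.
Occurrence 12 is 11 weeks after the first.
11 weeks = 77 days
2006-02-26 + 77 days = 2006-05-14

2006-05-14


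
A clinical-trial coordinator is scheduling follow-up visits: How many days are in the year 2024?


Year: 2024
Check leap year rules:
Divisible by 4? Yes
Divisible by 100? No
2024 is a leap year
Days: 366

366


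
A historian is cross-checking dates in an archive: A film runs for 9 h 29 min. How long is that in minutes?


Hours: 9
Minutes: 29
Convert hours to minutes: 9 x 60 = 540
Add remaining minutes: 540 + 29 = 569

569


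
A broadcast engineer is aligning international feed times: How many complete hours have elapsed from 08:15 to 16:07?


Start: 08:15
End: 16:07
Hour difference: 16 - 8 = 8 hours
Minute difference: 7 - 15 = -8 minutes
Total minutes: 472
Complete hours: 472 / 60 = 7 (remainder 52)

7


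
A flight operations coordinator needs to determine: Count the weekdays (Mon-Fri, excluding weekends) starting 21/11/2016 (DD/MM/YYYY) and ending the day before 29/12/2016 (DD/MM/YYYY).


Start: 2016-11-21 (Monday)
End (exclusive): 2016-12-29 (Thursday)
Total calendar days: 38
Full weeks: 38 // 7 = 5 -> 25 weekdays
Remaining 3 days starting on Monday:
  Mon(w), Tue(w), Wed(w) -> 3 weekdays
Total business days: 25 + 3 = 28

28


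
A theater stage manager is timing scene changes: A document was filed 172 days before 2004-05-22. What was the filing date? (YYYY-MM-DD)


Start: 2004-05-22
Subtracting 172 days
Days already passed in May: 22
After going back through May: 150 more days to subtract
April 2004: 30 days, 120 remaining
March 2004: 31 days, 89 remaining
February 2004: 29 days, 60 remaining
January 2004: 31 days, 29 remaining
Result: 2003-12-02

2003-12-02


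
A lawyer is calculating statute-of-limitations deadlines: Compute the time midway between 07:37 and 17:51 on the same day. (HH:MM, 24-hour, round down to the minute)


Start time: 07:37 = 457 minutes from midnight
End time: 17:51 = 1071 minutes from midnight
Sum: 457 + 1071 = 1528
Midpoint: 1528 / 2 = 764 minutes
Convert: 764 / 60 = 12 hours, 44 minutes
Result: 12:44

12:44


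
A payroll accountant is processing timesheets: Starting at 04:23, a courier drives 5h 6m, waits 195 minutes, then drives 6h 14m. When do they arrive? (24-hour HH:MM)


Depart: 04:23
Leg 1: +306 min -> 09:29
Layover: +195 min -> 12:44
Leg 2: +374 min -> 18:58
Total travel: 875 minutes = 14h 35m
Arrival: 18:58

18:58


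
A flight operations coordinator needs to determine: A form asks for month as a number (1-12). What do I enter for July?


Calendar month order:
6. June
7. July <--
8. August
July is month number 7

7


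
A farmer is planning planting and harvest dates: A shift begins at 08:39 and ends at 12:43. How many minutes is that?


Start time: 08:39 = 519 minutes from midnight
End time: 12:43 = 763 minutes from midnight
Difference: 763 - 519 = 244 minutes
That is 4 hours and 4 minutes

244


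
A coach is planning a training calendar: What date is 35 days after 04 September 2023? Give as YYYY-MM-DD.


Start: 2023-09-04
Adding 35 days
Days remaining in September: 26
After September: 9 days still to add
October 2023 has 31 days, need 9
Result: 2023-10-09

2023-10-09


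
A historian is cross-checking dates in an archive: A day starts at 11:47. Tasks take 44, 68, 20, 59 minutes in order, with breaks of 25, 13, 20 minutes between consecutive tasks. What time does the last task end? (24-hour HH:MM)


Start: 11:47 = 707 min from midnight
  after task 1 (44 min): 12:31
  after break (25 min): 12:56
  after task 2 (68 min): 14:04
  after break (13 min): 14:17
  after task 3 (20 min): 14:37
  after break (20 min): 14:57
  after task 4 (59 min): 15:56
Total elapsed: 249 minutes
End time: 15:56

15:56


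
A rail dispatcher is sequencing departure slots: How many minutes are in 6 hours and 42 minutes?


Hours: 6
Extra minutes: 42
Minutes per hour: 60
Hours to minutes: 6 x 60 = 360
Total: 360 + 42 = 402

402


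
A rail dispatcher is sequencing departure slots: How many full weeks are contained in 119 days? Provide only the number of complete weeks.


Total days: 119
Days per week: 7
Division: 119 / 7 = 17 remainder 0
Complete weeks: 17
Remaining days: 0

17


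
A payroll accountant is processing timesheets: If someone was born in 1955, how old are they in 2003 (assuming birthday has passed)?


Birth year: 1955
Current year: 2003
Age = current year - birth year
Age = 2003 - 1955 = 48

48


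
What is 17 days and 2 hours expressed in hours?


Days: 17
Extra hours: 2
Hours per day: 24
Days to hours: 17 x 24 = 408
Total: 408 + 2 = 410

410


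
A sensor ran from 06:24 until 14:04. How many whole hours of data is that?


Start: 06:24
End: 14:04
Hour difference: 14 - 6 = 8 hours
Minute difference: 4 - 24 = -20 minutes
Total minutes: 460
Complete hours: 460 / 60 = 7 (remainder 40)

7


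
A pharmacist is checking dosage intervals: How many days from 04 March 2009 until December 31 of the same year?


Start: March 04, 2009
End: December 31, 2009
Days left in March: 27
April: 30
May: 31
June: 30
July: 31
... plus remaining months
Sum of remaining months: 275
Total: 27 + 275 = 302

302


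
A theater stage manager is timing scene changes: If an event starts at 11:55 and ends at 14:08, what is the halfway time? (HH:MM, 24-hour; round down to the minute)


Start time: 11:55 = 715 minutes from midnight
End time: 14:08 = 848 minutes from midnight
Sum: 715 + 848 = 1563
Midpoint: 1563 / 2 = 781 minutes
Convert: 781 / 60 = 13 hours, 1 minutes
Result: 13:01

13:01


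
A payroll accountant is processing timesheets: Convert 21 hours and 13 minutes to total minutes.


Hours: 21
Extra minutes: 13
Minutes per hour: 60
Hours to minutes: 21 x 60 = 1260
Total: 1260 + 13 = 1273

1273


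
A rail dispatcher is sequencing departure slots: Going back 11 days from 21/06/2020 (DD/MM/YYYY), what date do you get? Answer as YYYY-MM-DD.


Start: 2020-06-21
Subtracting 11 days
Days already passed in June: 21
Result: 2020-06-10

2020-06-10


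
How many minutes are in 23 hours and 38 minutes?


Hours: 23
Minutes: 38
Convert hours to minutes: 23 x 60 = 1380
Add remaining minutes: 1380 + 38 = 1418

1418


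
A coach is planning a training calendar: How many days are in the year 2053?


Year: 2053
Check leap year rules:
Divisible by 4? No
2053 is not a leap year
Days: 365

365


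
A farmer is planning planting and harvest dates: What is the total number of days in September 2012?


Month: September
Year: 2012
September is a 30-day month
Total: 30 days

30


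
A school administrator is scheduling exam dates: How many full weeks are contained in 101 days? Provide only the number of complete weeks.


Total days: 101
Days per week: 7
Division: 101 / 7 = 14 remainder 3
Complete weeks: 14
Remaining days: 3

14


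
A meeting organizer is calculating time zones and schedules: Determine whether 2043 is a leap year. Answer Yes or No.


Year: 2043
Divisible by 4? 2043 / 4 = 510.75 -> No
Not divisible by 4, so NOT a leap year

No


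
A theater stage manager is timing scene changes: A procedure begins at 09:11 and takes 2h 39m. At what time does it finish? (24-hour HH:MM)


Start time: 09:11
Adding: 2 hours 39 minutes
Minutes: 11 + 39 = 50
Hours: 9 + 2 + 0 = 11
Result: 11:50

11:50


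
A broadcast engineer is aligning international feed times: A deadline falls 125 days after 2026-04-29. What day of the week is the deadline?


Start: 2026-04-29 (Wednesday)
Step 1 - find target date: add 125 days
  2026-04-29 + 125 days = 2026-09-01
Step 2 - day of week:
  125 mod 7 = 6
  Wednesday + 6 days -> Tuesday
Result: Tuesday (2026-09-01)

Tuesday


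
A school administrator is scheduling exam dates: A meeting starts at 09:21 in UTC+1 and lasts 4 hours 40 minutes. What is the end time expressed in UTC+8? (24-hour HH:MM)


Start: 09:21 in UTC+1
Step 1 - add duration:
  minutes: 21 + 40 = 61 (carry 1h)
  hours: 9 + 4 + 1 = 14
  end in UTC+1: 14:01
Step 2 - convert UTC+1 -> UTC+8:
  offset difference: 8 - (1) = 7 hours
  14 + (7) = 21 -> mod 24 = 21
Result: 21:01 in UTC+8

21:01


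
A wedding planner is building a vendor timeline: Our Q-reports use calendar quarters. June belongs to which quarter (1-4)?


Month: June (month 6)
Q1: January-March (months 1-3)
Q2: April-June (months 4-6)
Q3: July-September (months 7-9)
Q4: October-December (months 10-12)
Month 6 falls in Q2

2


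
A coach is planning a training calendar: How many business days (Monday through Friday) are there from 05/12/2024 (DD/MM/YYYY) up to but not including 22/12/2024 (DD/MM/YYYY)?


Start: 2024-12-05 (Thursday)
End (exclusive): 2024-12-22 (Sunday)
Total calendar days: 17
Full weeks: 17 // 7 = 2 -> 10 weekdays
Remaining 3 days starting on Thursday:
  Thu(w), Fri(w), Sat(-) -> 2 weekdays
Total business days: 10 + 2 = 12

12


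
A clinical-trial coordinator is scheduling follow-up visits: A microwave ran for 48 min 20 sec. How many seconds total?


Minutes: 48
Extra seconds: 20
Seconds per minute: 60
Minutes to seconds: 48 x 60 = 2880
Total: 2880 + 20 = 2900

2900


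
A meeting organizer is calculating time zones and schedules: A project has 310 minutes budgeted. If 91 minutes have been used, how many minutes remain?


Total budget: 310 minutes
Time used: 91 minutes
Remaining: 310 - 91 = 219 minutes
Percent used: 29.4%
Percent remaining: 70.6%

219


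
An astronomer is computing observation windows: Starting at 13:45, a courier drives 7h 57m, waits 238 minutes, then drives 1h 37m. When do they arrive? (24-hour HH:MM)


Depart: 13:45
Leg 1: +477 min -> 21:42
Layover: +238 min -> 01:40
Leg 2: +97 min -> 03:17
Total travel: 812 minutes = 13h 32m
Arrival: 03:17

03:17


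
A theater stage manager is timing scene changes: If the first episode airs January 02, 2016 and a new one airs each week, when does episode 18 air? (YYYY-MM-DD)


First occurrence: 2016-01-02 (occurrence 1)
Each occurrence is 7 days after the previous.
Occurrence 18 is 17 weeks after the first.
17 weeks = 119 days
2016-01-02 + 119 days = 2016-04-30

2016-04-30


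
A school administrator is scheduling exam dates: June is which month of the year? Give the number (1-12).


Calendar month order:
5. May
6. June <--
7. July
June is month number 6

6


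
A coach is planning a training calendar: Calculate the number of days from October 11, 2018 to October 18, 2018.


Start date: 2018-10-11
End date: 2018-10-18
Oct 2018: +7 days
Total: 7 days

7


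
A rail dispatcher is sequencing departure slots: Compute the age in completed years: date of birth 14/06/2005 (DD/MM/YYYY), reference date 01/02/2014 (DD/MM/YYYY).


Birth: 2005-06-14
Reference: 2014-02-01
Year difference: 2014 - 2005 = 9
Has birthday (06-14) occurred by 02-01? No
Birthday not yet reached this year -> subtract 1
Age in full years: 8

8


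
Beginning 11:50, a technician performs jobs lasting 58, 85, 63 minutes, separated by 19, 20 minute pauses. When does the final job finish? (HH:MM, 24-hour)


Start: 11:50 = 710 min from midnight
  after task 1 (58 min): 12:48
  after break (19 min): 13:07
  after task 2 (85 min): 14:32
  after break (20 min): 14:52
  after task 3 (63 min): 15:55
Total elapsed: 245 minutes
End time: 15:55

15:55


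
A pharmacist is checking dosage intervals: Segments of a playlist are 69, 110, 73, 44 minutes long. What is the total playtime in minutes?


Durations: 69, 110, 73, 44
Running sum: 69
+ 110 = 179
+ 73 = 252
+ 44 = 296
Total duration: 296 minutes
That is 4 hours and 56 minutes

296


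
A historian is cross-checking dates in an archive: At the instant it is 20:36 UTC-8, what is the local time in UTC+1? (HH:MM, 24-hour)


Local time: 20:36 at UTC-8 (offset -8h)
Target zone: UTC+1 (offset 1h)
Difference: 1 - (-8) = 9 hours
Calculation: 20 + (9) = 29
Wraparound: (29) mod 24 = 5
Result: 05:36

05:36


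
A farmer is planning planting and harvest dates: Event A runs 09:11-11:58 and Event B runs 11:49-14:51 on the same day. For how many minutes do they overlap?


Interval A: [551, 718] minutes from midnight
Interval B: [709, 891] minutes from midnight
Overlap start = max(551, 709) = 709
Overlap end = min(718, 891) = 718
Overlap = 718 - 709 = 9 minutes

9


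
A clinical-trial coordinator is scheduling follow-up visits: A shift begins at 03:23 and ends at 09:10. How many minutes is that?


Start time: 03:23 = 203 minutes from midnight
End time: 09:10 = 550 minutes from midnight
Difference: 550 - 203 = 347 minutes
That is 5 hours and 47 minutes

347


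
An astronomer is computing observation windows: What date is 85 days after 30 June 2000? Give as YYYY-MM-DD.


Start: 2000-06-30
Adding 85 days
Days remaining in June: 0
After June: 85 days still to add
July 2000: 31 days, 54 remaining
August 2000: 31 days, 23 remaining
September 2000 has 30 days, need 23
Result: 2000-09-23

2000-09-23


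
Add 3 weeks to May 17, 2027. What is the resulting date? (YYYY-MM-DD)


Start: 2027-05-17
Weeks to add: 3
Convert to days: 3 x 7 = 21 days
Add 21 days to 2027-05-17
Result: 2027-06-07

2027-06-07


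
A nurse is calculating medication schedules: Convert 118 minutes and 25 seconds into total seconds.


Minutes: 118
Seconds: 25
Convert minutes to seconds: 118 x 60 = 7080
Add remaining seconds: 7080 + 25 = 7105

7105


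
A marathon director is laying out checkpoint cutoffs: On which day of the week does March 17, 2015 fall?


Date: 2015-03-17
January 1, 2015 is a Thursday
Day of year: 76
Offset from Jan 1: 75 days
75 mod 7 = 5
Result: Tuesday

Tuesday


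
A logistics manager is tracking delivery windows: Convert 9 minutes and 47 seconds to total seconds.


Minutes: 9
Extra seconds: 47
Seconds per minute: 60
Minutes to seconds: 9 x 60 = 540
Total: 540 + 47 = 587

587


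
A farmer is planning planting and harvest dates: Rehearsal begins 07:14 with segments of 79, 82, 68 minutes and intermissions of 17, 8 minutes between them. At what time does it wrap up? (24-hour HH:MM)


Start: 07:14 = 434 min from midnight
  after task 1 (79 min): 08:33
  after break (17 min): 08:50
  after task 2 (82 min): 10:12
  after break (8 min): 10:20
  after task 3 (68 min): 11:28
Total elapsed: 254 minutes
End time: 11:28

11:28


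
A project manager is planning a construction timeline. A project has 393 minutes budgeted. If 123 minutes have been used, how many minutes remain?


Total budget: 393 minutes
Time used: 123 minutes
Remaining: 393 - 123 = 270 minutes
Percent used: 31.3%
Percent remaining: 68.7%

270


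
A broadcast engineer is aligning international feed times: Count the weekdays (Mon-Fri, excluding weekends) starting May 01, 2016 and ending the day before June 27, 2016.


Start: 2016-05-01 (Sunday)
End (exclusive): 2016-06-27 (Monday)
Total calendar days: 57
Full weeks: 57 // 7 = 8 -> 40 weekdays
Remaining 1 days starting on Sunday:
  Sun(-) -> 0 weekdays
Total business days: 40 + 0 = 40

40
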